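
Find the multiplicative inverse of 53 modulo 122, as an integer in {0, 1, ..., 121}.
Apply the extended Euclidean algorithm to (122, 53), tracking rows (r, s, t) with s·122 + t·53 = r. Each division r_prev = q·r_cur + r_new produces the new row as (previous row) − q·(current row):
  row A: (122, 1, 0)   [1·122 + 0·53 = 122]
  row B: (53, 0, 1)   [0·122 + 1·53 = 53]
  122 = 2·53 + 16   → row C = row A − 2·row B = (16, 1, −2)   [check: 1·122 − 2·53 = 16]
  53 = 3·16 + 5   → row D = row B − 3·row C = (5, −3, 7)   [check: −3·122 + 7·53 = 5]
  16 = 3·5 + 1   → row E = row C − 3·row D = (1, 10, −23)   [check: 10·122 − 23·53 = 1]
  5 = 5·1 + 0   → remainder 0, stop. gcd = 1 (last nonzero row E).
The gcd is 1, so 53 is invertible mod 122. The last nonzero row gives 10·122 − 23·53 = 1, so t = −23. So 53^(−1) ≡ −23 ≡ 99 (mod 122). Verify: 53 · 99 = 5247 ≡ 1 (mod 122). ✓

Final answer: 53^(−1) ≡ 99 (mod 122)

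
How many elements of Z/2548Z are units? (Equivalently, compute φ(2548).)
An element a ∈ Z/2548Z is a unit iff gcd(a, 2548) = 1, so the number of units is φ(2548). φ is multiplicative, with φ(p^e) = p^e − p^(e−1). Factorise 2548 = 2^2 · 7^2 · 13. Then
  φ(2548) = (2^2 − 2^1) · (7^2 − 7^1) · (13 − 1) = 2 · 42 · 12 = 1008.

Final answer: Z/2548Z has φ(2548) = 1008 units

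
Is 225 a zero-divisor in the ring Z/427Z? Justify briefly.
NO

gcd(225, 427) = 1, so 225 is a unit in Z/427Z (it has a multiplicative inverse). A unit cannot be a zero-divisor: if 225·b ≡ 0 then multiplying both sides by 225^(−1) gives b ≡ 0. So 225 is not a zero-divisor.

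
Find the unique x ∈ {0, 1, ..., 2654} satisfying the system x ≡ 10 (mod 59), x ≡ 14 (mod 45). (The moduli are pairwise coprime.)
x ≡ 1544 (mod 2655); the representative in [0, 2655) is 1544

The moduli 59, 45 are pairwise coprime, so by the CRT there is a unique solution mod 59·45 = 2655.
Solve by successive substitution. Start with x ≡ 10 (mod 59).
  Combine with x ≡ 14 (mod 45): write x = 10 + 59·t and require 10 + 59·t ≡ 14 (mod 45), i.e. 59·t ≡ 14 − 10 ≡ 4 (mod 45). Since 59^(−1) ≡ 29 (mod 45) (59 ≡ 14 (mod 45)), t ≡ 29·4 ≡ 26 (mod 45). So x ≡ 10 + 59·26 = 1544 (mod 2655).
Unique solution in [0, 2655): x = 1544.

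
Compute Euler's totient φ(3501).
φ is multiplicative, with φ(p^e) = p^e − p^(e−1). Factorise 3501 = 3^2 · 389. Then
  φ(3501) = (3^2 − 3^1) · (389 − 1) = 6 · 388 = 2328.

Final answer: φ(3501) = 2328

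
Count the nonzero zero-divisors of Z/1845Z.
In Z/1845Z each nonzero element is either a unit (gcd with 1845 is 1) or a zero-divisor (gcd > 1). The number of units is φ(1845): factorise 1845 = 3^2 · 5 · 41, so φ(1845) = (3^2 − 3^1) · (5 − 1) · (41 − 1) = 6 · 4 · 40 = 960. The nonzero elements number 1845 − 1 = 1844. Hence the nonzero zero-divisors number 1844 − 960 = 884.

Final answer: Z/1845Z has 884 nonzero zero-divisors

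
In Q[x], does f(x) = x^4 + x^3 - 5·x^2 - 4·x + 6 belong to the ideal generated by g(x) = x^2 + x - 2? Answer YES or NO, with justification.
In Q[x] the ideal (g) consists of all multiples of g, so f ∈ (g) iff g | f, i.e. iff the remainder of f on division by g is 0. Divide f by g (g is monic, so eliminate the leading term of the running remainder at each step):
  leading term x^4: subtract (x^2)·g(x) = x^4 + x^3 - 2·x^2, leaving -3·x^2 - 4·x + 6
  leading term -3·x^2: subtract (-3)·g(x) = -3·x^2 - 3·x + 6, leaving -x
The remainder r(x) = -x ≠ 0 (and deg r < deg g), so g ∤ f, i.e. f ∉ (g).

Final answer: NO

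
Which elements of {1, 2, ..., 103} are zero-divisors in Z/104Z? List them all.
An element a ∈ Z/104Z (with a ≠ 0) is a zero-divisor iff gcd(a, 104) > 1 (because a is a unit precisely when gcd(a, n) = 1, and in Z/nZ every nonzero, non-unit element is a zero-divisor). Scan a = 1, ..., 103 and keep those with gcd(a, 104) > 1:
  gcd(2, 104) = 2, gcd(4, 104) = 4, gcd(6, 104) = 2, gcd(8, 104) = 8, gcd(10, 104) = 2, gcd(12, 104) = 4, gcd(13, 104) = 13, gcd(14, 104) = 2, gcd(16, 104) = 8, gcd(18, 104) = 2, gcd(20, 104) = 4, gcd(22, 104) = 2, gcd(24, 104) = 8, gcd(26, 104) = 26, gcd(28, 104) = 4, gcd(30, 104) = 2, gcd(32, 104) = 8, gcd(34, 104) = 2, gcd(36, 104) = 4, gcd(38, 104) = 2, gcd(39, 104) = 13, gcd(40, 104) = 8, gcd(42, 104) = 2, gcd(44, 104) = 4, gcd(46, 104) = 2, gcd(48, 104) = 8, gcd(50, 104) = 2, gcd(52, 104) = 52, gcd(54, 104) = 2, gcd(56, 104) = 8, gcd(58, 104) = 2, gcd(60, 104) = 4, gcd(62, 104) = 2, gcd(64, 104) = 8, gcd(65, 104) = 13, gcd(66, 104) = 2, gcd(68, 104) = 4, gcd(70, 104) = 2, gcd(72, 104) = 8, gcd(74, 104) = 2, gcd(76, 104) = 4, gcd(78, 104) = 26, gcd(80, 104) = 8, gcd(82, 104) = 2, gcd(84, 104) = 4, gcd(86, 104) = 2, gcd(88, 104) = 8, gcd(90, 104) = 2, gcd(91, 104) = 13, gcd(92, 104) = 4, gcd(94, 104) = 2, gcd(96, 104) = 8, gcd(98, 104) = 2, gcd(100, 104) = 4, gcd(102, 104) = 2.
All other a ∈ {1, ..., 103} have gcd(a, 104) = 1 and are units. So the nonzero zero-divisors are exactly the 55 values of a appearing in this scan.

Final answer: nonzero zero-divisors of Z/104Z = {2, 4, 6, 8, 10, 12, 13, 14, 16, 18, 20, 22, 24, 26, 28, 30, 32, 34, 36, 38, 39, 40, 42, 44, 46, 48, 50, 52, 54, 56, 58, 60, 62, 64, 65, 66, 68, 70, 72, 74, 76, 78, 80, 82, 84, 86, 88, 90, 91, 92, 94, 96, 98, 100, 102}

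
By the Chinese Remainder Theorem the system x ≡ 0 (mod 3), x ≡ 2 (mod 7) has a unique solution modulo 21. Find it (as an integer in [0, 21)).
The moduli 3, 7 are pairwise coprime, so by the CRT there is a unique solution mod 3·7 = 21.
Solve by successive substitution. Start with x ≡ 0 (mod 3).
  Combine with x ≡ 2 (mod 7): write x = 3·t and require 3·t ≡ 2 (mod 7). Since 3^(−1) ≡ 5 (mod 7), t ≡ 5·2 ≡ 3 (mod 7). So x ≡ 3·3 = 9 (mod 21).
Unique solution in [0, 21): x = 9.

Final answer: x ≡ 9 (mod 21); the representative in [0, 21) is 9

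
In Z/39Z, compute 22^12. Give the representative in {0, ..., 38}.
1

Use repeated squaring. Binary(12) = 1100. Walk through the bits of the exponent 12 left-to-right: at each bit after the leading one, square the running value, then multiply by 22 if the bit is 1 (always reducing mod 39):
  bit 1 = 1 (leading): start with 22.
  bit 2 = 1: square 22^2 = 484 ≡ 16; bit is 1, so multiply 16·22 = 352 ≡ 1 (mod 39).
  bit 3 = 0: square 1^2 = 1 (mod 39).
  bit 4 = 0: square 1^2 = 1 (mod 39).
Final value: 22^12 ≡ 1 (mod 39).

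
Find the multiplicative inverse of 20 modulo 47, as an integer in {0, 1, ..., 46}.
20^(−1) ≡ 40 (mod 47)

Apply the extended Euclidean algorithm to (47, 20), tracking rows (r, s, t) with s·47 + t·20 = r. Each division r_prev = q·r_cur + r_new produces the new row as (previous row) − q·(current row):
  row A: (47, 1, 0)   [1·47 + 0·20 = 47]
  row B: (20, 0, 1)   [0·47 + 1·20 = 20]
  47 = 2·20 + 7   → row C = row A − 2·row B = (7, 1, −2)   [check: 1·47 − 2·20 = 7]
  20 = 2·7 + 6   → row D = row B − 2·row C = (6, −2, 5)   [check: −2·47 + 5·20 = 6]
  7 = 1·6 + 1   → row E = row C − 1·row D = (1, 3, −7)   [check: 3·47 − 7·20 = 1]
  6 = 6·1 + 0   → remainder 0, stop. gcd = 1 (last nonzero row E).
The gcd is 1, so 20 is invertible mod 47. The last nonzero row gives 3·47 − 7·20 = 1, so t = −7. So 20^(−1) ≡ −7 ≡ 40 (mod 47). Verify: 20 · 40 = 800 ≡ 1 (mod 47). ✓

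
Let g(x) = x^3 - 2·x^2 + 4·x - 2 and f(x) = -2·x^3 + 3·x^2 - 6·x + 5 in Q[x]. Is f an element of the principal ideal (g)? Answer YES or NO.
In Q[x] the ideal (g) consists of all multiples of g, so f ∈ (g) iff g | f, i.e. iff the remainder of f on division by g is 0. Divide f by g (g is monic, so eliminate the leading term of the running remainder at each step):
  leading term -2·x^3: subtract (-2)·g(x) = -2·x^3 + 4·x^2 - 8·x + 4, leaving -x^2 + 2·x + 1
The remainder r(x) = -x^2 + 2·x + 1 ≠ 0 (and deg r < deg g), so g ∤ f, i.e. f ∉ (g).

Final answer: NO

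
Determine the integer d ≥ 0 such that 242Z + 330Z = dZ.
(242, 330) = (22); d = 22

In the PID Z, (a, b) is generated by gcd(a, b). Compute gcd(330, 242) with the extended Euclidean algorithm, tracking rows (r, s, t) with s·330 + t·242 = r:
  row A: (330, 1, 0)   [1·330 + 0·242 = 330]
  row B: (242, 0, 1)   [0·330 + 1·242 = 242]
  330 = 1·242 + 88   → row C = row A − 1·row B = (88, 1, −1)   [check: 1·330 − 1·242 = 88]
  242 = 2·88 + 66   → row D = row B − 2·row C = (66, −2, 3)   [check: −2·330 + 3·242 = 66]
  88 = 1·66 + 22   → row E = row C − 1·row D = (22, 3, −4)   [check: 3·330 − 4·242 = 22]
  66 = 3·22 + 0   → remainder 0, stop. gcd = 22 (last nonzero row E).
So gcd(242, 330) = 22, with Bézout identity 3·330 − 4·242 = 22. Containment (⊇): the Bézout identity exhibits 22 as an element of (242, 330), giving (22) ⊆ (242, 330). Containment (⊆): since 22 | 242 and 22 | 330 (242 = 22·11, 330 = 22·15), every Z-linear combination of 242 and 330 is divisible by 22, so (242, 330) ⊆ (22). Therefore (242, 330) = (22), d = 22.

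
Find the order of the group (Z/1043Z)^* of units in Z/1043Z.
|(Z/1043Z)^*| = 888

(Z/1043Z)^* consists of the classes a with gcd(a, 1043) = 1, so its order is φ(1043). φ is multiplicative, with φ(p^e) = p^e − p^(e−1). Factorise 1043 = 7 · 149. Then
  φ(1043) = (7 − 1) · (149 − 1) = 6 · 148 = 888.
Thus |(Z/1043Z)^*| = 888.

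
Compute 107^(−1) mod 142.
107^(−1) ≡ 73 (mod 142)

Apply the extended Euclidean algorithm to (142, 107), tracking rows (r, s, t) with s·142 + t·107 = r. Each division r_prev = q·r_cur + r_new produces the new row as (previous row) − q·(current row):
  row A: (142, 1, 0)   [1·142 + 0·107 = 142]
  row B: (107, 0, 1)   [0·142 + 1·107 = 107]
  142 = 1·107 + 35   → row C = row A − 1·row B = (35, 1, −1)   [check: 1·142 − 1·107 = 35]
  107 = 3·35 + 2   → row D = row B − 3·row C = (2, −3, 4)   [check: −3·142 + 4·107 = 2]
  35 = 17·2 + 1   → row E = row C − 17·row D = (1, 52, −69)   [check: 52·142 − 69·107 = 1]
  2 = 2·1 + 0   → remainder 0, stop. gcd = 1 (last nonzero row E).
The gcd is 1, so 107 is invertible mod 142. The last nonzero row gives 52·142 − 69·107 = 1, so t = −69. So 107^(−1) ≡ −69 ≡ 73 (mod 142). Verify: 107 · 73 = 7811 ≡ 1 (mod 142). ✓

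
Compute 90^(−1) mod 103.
90^(−1) ≡ 95 (mod 103)

Apply the extended Euclidean algorithm to (103, 90), tracking rows (r, s, t) with s·103 + t·90 = r. Each division r_prev = q·r_cur + r_new produces the new row as (previous row) − q·(current row):
  row A: (103, 1, 0)   [1·103 + 0·90 = 103]
  row B: (90, 0, 1)   [0·103 + 1·90 = 90]
  103 = 1·90 + 13   → row C = row A − 1·row B = (13, 1, −1)   [check: 1·103 − 1·90 = 13]
  90 = 6·13 + 12   → row D = row B − 6·row C = (12, −6, 7)   [check: −6·103 + 7·90 = 12]
  13 = 1·12 + 1   → row E = row C − 1·row D = (1, 7, −8)   [check: 7·103 − 8·90 = 1]
  12 = 12·1 + 0   → remainder 0, stop. gcd = 1 (last nonzero row E).
The gcd is 1, so 90 is invertible mod 103. The last nonzero row gives 7·103 − 8·90 = 1, so t = −8. So 90^(−1) ≡ −8 ≡ 95 (mod 103). Verify: 90 · 95 = 8550 ≡ 1 (mod 103). ✓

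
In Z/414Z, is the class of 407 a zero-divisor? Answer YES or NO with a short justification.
gcd(407, 414) = 1, so 407 is a unit in Z/414Z (it has a multiplicative inverse). A unit cannot be a zero-divisor: if 407·b ≡ 0 then multiplying both sides by 407^(−1) gives b ≡ 0. So 407 is not a zero-divisor.

Final answer: NO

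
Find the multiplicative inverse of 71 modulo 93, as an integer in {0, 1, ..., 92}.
71^(−1) ≡ 38 (mod 93)

Apply the extended Euclidean algorithm to (93, 71), tracking rows (r, s, t) with s·93 + t·71 = r. Each division r_prev = q·r_cur + r_new produces the new row as (previous row) − q·(current row):
  row A: (93, 1, 0)   [1·93 + 0·71 = 93]
  row B: (71, 0, 1)   [0·93 + 1·71 = 71]
  93 = 1·71 + 22   → row C = row A − 1·row B = (22, 1, −1)   [check: 1·93 − 1·71 = 22]
  71 = 3·22 + 5   → row D = row B − 3·row C = (5, −3, 4)   [check: −3·93 + 4·71 = 5]
  22 = 4·5 + 2   → row E = row C − 4·row D = (2, 13, −17)   [check: 13·93 − 17·71 = 2]
  5 = 2·2 + 1   → row F = row D − 2·row E = (1, −29, 38)   [check: −29·93 + 38·71 = 1]
  2 = 2·1 + 0   → remainder 0, stop. gcd = 1 (last nonzero row F).
The gcd is 1, so 71 is invertible mod 93. The last nonzero row gives −29·93 + 38·71 = 1, so t = 38. So 71^(−1) ≡ 38 (mod 93). Verify: 71 · 38 = 2698 ≡ 1 (mod 93). ✓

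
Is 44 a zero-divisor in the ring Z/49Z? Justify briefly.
NO

gcd(44, 49) = 1, so 44 is a unit in Z/49Z (it has a multiplicative inverse). A unit cannot be a zero-divisor: if 44·b ≡ 0 then multiplying both sides by 44^(−1) gives b ≡ 0. So 44 is not a zero-divisor.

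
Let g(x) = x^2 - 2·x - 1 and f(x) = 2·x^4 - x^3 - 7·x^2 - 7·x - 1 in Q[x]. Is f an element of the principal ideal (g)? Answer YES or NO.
NO

In Q[x] the ideal (g) consists of all multiples of g, so f ∈ (g) iff g | f, i.e. iff the remainder of f on division by g is 0. Divide f by g (g is monic, so eliminate the leading term of the running remainder at each step):
  leading term 2·x^4: subtract (2·x^2)·g(x) = 2·x^4 - 4·x^3 - 2·x^2, leaving 3·x^3 - 5·x^2 - 7·x - 1
  leading term 3·x^3: subtract (3·x)·g(x) = 3·x^3 - 6·x^2 - 3·x, leaving x^2 - 4·x - 1
  leading term x^2: subtract (1)·g(x) = x^2 - 2·x - 1, leaving -2·x
The remainder r(x) = -2·x ≠ 0 (and deg r < deg g), so g ∤ f, i.e. f ∉ (g).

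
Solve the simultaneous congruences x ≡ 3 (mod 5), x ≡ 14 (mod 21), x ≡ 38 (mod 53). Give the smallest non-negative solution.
The moduli 5, 21, 53 are pairwise coprime, so by the CRT there is a unique solution mod 5·21·53 = 5565.
Solve by successive substitution. Start with x ≡ 3 (mod 5).
  Combine with x ≡ 14 (mod 21): write x = 3 + 5·t and require 3 + 5·t ≡ 14 (mod 21), i.e. 5·t ≡ 14 − 3 ≡ 11 (mod 21). Since 5^(−1) ≡ 17 (mod 21), t ≡ 17·11 ≡ 19 (mod 21). So x ≡ 3 + 5·19 = 98 (mod 105).
  Combine with x ≡ 38 (mod 53): write x = 98 + 105·t and require 98 + 105·t ≡ 38 (mod 53), i.e. 105·t ≡ 38 − 98 ≡ 46 (mod 53). Since 105^(−1) ≡ 52 (mod 53) (105 ≡ 52 (mod 53)), t ≡ 52·46 ≡ 7 (mod 53). So x ≡ 98 + 105·7 = 833 (mod 5565).
Unique solution in [0, 5565): x = 833.

Final answer: x ≡ 833 (mod 5565); the representative in [0, 5565) is 833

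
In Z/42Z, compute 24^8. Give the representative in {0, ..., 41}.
Use repeated squaring. Binary(8) = 1000. Walk through the bits of the exponent 8 left-to-right: at each bit after the leading one, square the running value, then multiply by 24 if the bit is 1 (always reducing mod 42):
  bit 1 = 1 (leading): start with 24.
  bit 2 = 0: square 24^2 = 576 ≡ 30 (mod 42).
  bit 3 = 0: square 30^2 = 900 ≡ 18 (mod 42).
  bit 4 = 0: square 18^2 = 324 ≡ 30 (mod 42).
Final value: 24^8 ≡ 30 (mod 42).

Final answer: 30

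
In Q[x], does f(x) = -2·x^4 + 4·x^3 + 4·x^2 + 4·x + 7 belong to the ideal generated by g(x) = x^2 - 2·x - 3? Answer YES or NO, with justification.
NO

In Q[x] the ideal (g) consists of all multiples of g, so f ∈ (g) iff g | f, i.e. iff the remainder of f on division by g is 0. Divide f by g (g is monic, so eliminate the leading term of the running remainder at each step):
  leading term -2·x^4: subtract (-2·x^2)·g(x) = -2·x^4 + 4·x^3 + 6·x^2, leaving -2·x^2 + 4·x + 7
  leading term -2·x^2: subtract (-2)·g(x) = -2·x^2 + 4·x + 6, leaving 1
The remainder r(x) = 1 ≠ 0 (and deg r < deg g), so g ∤ f, i.e. f ∉ (g).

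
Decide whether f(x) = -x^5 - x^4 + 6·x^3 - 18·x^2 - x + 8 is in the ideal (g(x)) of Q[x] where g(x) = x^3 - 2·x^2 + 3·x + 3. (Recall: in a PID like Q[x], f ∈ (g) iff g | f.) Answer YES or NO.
In Q[x] the ideal (g) consists of all multiples of g, so f ∈ (g) iff g | f, i.e. iff the remainder of f on division by g is 0. Divide f by g (g is monic, so eliminate the leading term of the running remainder at each step):
  leading term -x^5: subtract (-x^2)·g(x) = -x^5 + 2·x^4 - 3·x^3 - 3·x^2, leaving -3·x^4 + 9·x^3 - 15·x^2 - x + 8
  leading term -3·x^4: subtract (-3·x)·g(x) = -3·x^4 + 6·x^3 - 9·x^2 - 9·x, leaving 3·x^3 - 6·x^2 + 8·x + 8
  leading term 3·x^3: subtract (3)·g(x) = 3·x^3 - 6·x^2 + 9·x + 9, leaving -x - 1
The remainder r(x) = -x - 1 ≠ 0 (and deg r < deg g), so g ∤ f, i.e. f ∉ (g).

Final answer: NO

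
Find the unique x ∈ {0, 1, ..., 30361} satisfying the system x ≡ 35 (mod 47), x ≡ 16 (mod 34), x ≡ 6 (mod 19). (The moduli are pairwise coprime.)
The moduli 47, 34, 19 are pairwise coprime, so by the CRT there is a unique solution mod 47·34·19 = 30362.
Solve by successive substitution. Start with x ≡ 35 (mod 47).
  Combine with x ≡ 16 (mod 34): write x = 35 + 47·t and require 35 + 47·t ≡ 16 (mod 34), i.e. 47·t ≡ 16 − 35 ≡ 15 (mod 34). Since 47^(−1) ≡ 21 (mod 34) (47 ≡ 13 (mod 34)), t ≡ 21·15 ≡ 9 (mod 34). So x ≡ 35 + 47·9 = 458 (mod 1598).
  Combine with x ≡ 6 (mod 19): write x = 458 + 1598·t and require 458 + 1598·t ≡ 6 (mod 19), i.e. 1598·t ≡ 6 − 458 ≡ 4 (mod 19). Since 1598^(−1) ≡ 10 (mod 19) (1598 ≡ 2 (mod 19)), t ≡ 10·4 ≡ 2 (mod 19). So x ≡ 458 + 1598·2 = 3654 (mod 30362).
Unique solution in [0, 30362): x = 3654.

Final answer: x ≡ 3654 (mod 30362); the representative in [0, 30362) is 3654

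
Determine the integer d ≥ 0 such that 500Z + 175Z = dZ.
(500, 175) = (25); d = 25

In the PID Z, (a, b) is generated by gcd(a, b). Compute gcd(500, 175) with the extended Euclidean algorithm, tracking rows (r, s, t) with s·500 + t·175 = r:
  row A: (500, 1, 0)   [1·500 + 0·175 = 500]
  row B: (175, 0, 1)   [0·500 + 1·175 = 175]
  500 = 2·175 + 150   → row C = row A − 2·row B = (150, 1, −2)   [check: 1·500 − 2·175 = 150]
  175 = 1·150 + 25   → row D = row B − 1·row C = (25, −1, 3)   [check: −1·500 + 3·175 = 25]
  150 = 6·25 + 0   → remainder 0, stop. gcd = 25 (last nonzero row D).
So gcd(500, 175) = 25, with Bézout identity −1·500 + 3·175 = 25. Containment (⊇): the Bézout identity exhibits 25 as an element of (500, 175), giving (25) ⊆ (500, 175). Containment (⊆): since 25 | 500 and 25 | 175 (500 = 25·20, 175 = 25·7), every Z-linear combination of 500 and 175 is divisible by 25, so (500, 175) ⊆ (25). Therefore (500, 175) = (25), d = 25.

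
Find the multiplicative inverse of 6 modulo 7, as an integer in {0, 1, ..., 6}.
Apply the extended Euclidean algorithm to (7, 6), tracking rows (r, s, t) with s·7 + t·6 = r. Each division r_prev = q·r_cur + r_new produces the new row as (previous row) − q·(current row):
  row A: (7, 1, 0)   [1·7 + 0·6 = 7]
  row B: (6, 0, 1)   [0·7 + 1·6 = 6]
  7 = 1·6 + 1   → row C = row A − 1·row B = (1, 1, −1)   [check: 1·7 − 1·6 = 1]
  6 = 6·1 + 0   → remainder 0, stop. gcd = 1 (last nonzero row C).
The gcd is 1, so 6 is invertible mod 7. The last nonzero row gives 1·7 − 1·6 = 1, so t = −1. So 6^(−1) ≡ −1 ≡ 6 (mod 7). Verify: 6 · 6 = 36 ≡ 1 (mod 7). ✓

Final answer: 6^(−1) ≡ 6 (mod 7)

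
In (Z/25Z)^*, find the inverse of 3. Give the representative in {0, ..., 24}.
3^(−1) ≡ 17 (mod 25)

Apply the extended Euclidean algorithm to (25, 3), tracking rows (r, s, t) with s·25 + t·3 = r. Each division r_prev = q·r_cur + r_new produces the new row as (previous row) − q·(current row):
  row A: (25, 1, 0)   [1·25 + 0·3 = 25]
  row B: (3, 0, 1)   [0·25 + 1·3 = 3]
  25 = 8·3 + 1   → row C = row A − 8·row B = (1, 1, −8)   [check: 1·25 − 8·3 = 1]
  3 = 3·1 + 0   → remainder 0, stop. gcd = 1 (last nonzero row C).
The gcd is 1, so 3 is invertible mod 25. The last nonzero row gives 1·25 − 8·3 = 1, so t = −8. So 3^(−1) ≡ −8 ≡ 17 (mod 25). Verify: 3 · 17 = 51 ≡ 1 (mod 25). ✓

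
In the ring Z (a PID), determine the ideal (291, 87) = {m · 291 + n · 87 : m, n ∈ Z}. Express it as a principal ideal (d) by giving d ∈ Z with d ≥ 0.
In the PID Z, (a, b) is generated by gcd(a, b). Compute gcd(291, 87) with the extended Euclidean algorithm, tracking rows (r, s, t) with s·291 + t·87 = r:
  row A: (291, 1, 0)   [1·291 + 0·87 = 291]
  row B: (87, 0, 1)   [0·291 + 1·87 = 87]
  291 = 3·87 + 30   → row C = row A − 3·row B = (30, 1, −3)   [check: 1·291 − 3·87 = 30]
  87 = 2·30 + 27   → row D = row B − 2·row C = (27, −2, 7)   [check: −2·291 + 7·87 = 27]
  30 = 1·27 + 3   → row E = row C − 1·row D = (3, 3, −10)   [check: 3·291 − 10·87 = 3]
  27 = 9·3 + 0   → remainder 0, stop. gcd = 3 (last nonzero row E).
So gcd(291, 87) = 3, with Bézout identity 3·291 − 10·87 = 3. Containment (⊇): the Bézout identity exhibits 3 as an element of (291, 87), giving (3) ⊆ (291, 87). Containment (⊆): since 3 | 291 and 3 | 87 (291 = 3·97, 87 = 3·29), every Z-linear combination of 291 and 87 is divisible by 3, so (291, 87) ⊆ (3). Therefore (291, 87) = (3), d = 3.

Final answer: (291, 87) = (3); d = 3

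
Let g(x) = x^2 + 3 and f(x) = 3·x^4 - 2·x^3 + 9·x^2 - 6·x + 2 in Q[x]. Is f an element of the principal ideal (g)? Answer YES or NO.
In Q[x] the ideal (g) consists of all multiples of g, so f ∈ (g) iff g | f, i.e. iff the remainder of f on division by g is 0. Divide f by g (g is monic, so eliminate the leading term of the running remainder at each step):
  leading term 3·x^4: subtract (3·x^2)·g(x) = 3·x^4 + 9·x^2, leaving -2·x^3 - 6·x + 2
  leading term -2·x^3: subtract (-2·x)·g(x) = -2·x^3 - 6·x, leaving 2
The remainder r(x) = 2 ≠ 0 (and deg r < deg g), so g ∤ f, i.e. f ∉ (g).

Final answer: NO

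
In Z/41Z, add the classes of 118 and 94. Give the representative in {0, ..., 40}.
Reduce the summands first: 118 ≡ 36, 94 ≡ 12 (mod 41), so 118 + 94 ≡ 36 + 12 (mod 41). 36 + 12 = 48; 48 = 1·41 + 7, so (118 + 94) mod 41 = 7.

Final answer: 7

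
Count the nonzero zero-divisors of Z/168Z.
In Z/168Z each nonzero element is either a unit (gcd with 168 is 1) or a zero-divisor (gcd > 1). The number of units is φ(168): factorise 168 = 2^3 · 3 · 7, so φ(168) = (2^3 − 2^2) · (3 − 1) · (7 − 1) = 4 · 2 · 6 = 48. The nonzero elements number 168 − 1 = 167. Hence the nonzero zero-divisors number 167 − 48 = 119.

Final answer: Z/168Z has 119 nonzero zero-divisors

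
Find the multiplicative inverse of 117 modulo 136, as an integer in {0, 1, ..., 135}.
Apply the extended Euclidean algorithm to (136, 117), tracking rows (r, s, t) with s·136 + t·117 = r. Each division r_prev = q·r_cur + r_new produces the new row as (previous row) − q·(current row):
  row A: (136, 1, 0)   [1·136 + 0·117 = 136]
  row B: (117, 0, 1)   [0·136 + 1·117 = 117]
  136 = 1·117 + 19   → row C = row A − 1·row B = (19, 1, −1)   [check: 1·136 − 1·117 = 19]
  117 = 6·19 + 3   → row D = row B − 6·row C = (3, −6, 7)   [check: −6·136 + 7·117 = 3]
  19 = 6·3 + 1   → row E = row C − 6·row D = (1, 37, −43)   [check: 37·136 − 43·117 = 1]
  3 = 3·1 + 0   → remainder 0, stop. gcd = 1 (last nonzero row E).
The gcd is 1, so 117 is invertible mod 136. The last nonzero row gives 37·136 − 43·117 = 1, so t = −43. So 117^(−1) ≡ −43 ≡ 93 (mod 136). Verify: 117 · 93 = 10881 ≡ 1 (mod 136). ✓

Final answer: 117^(−1) ≡ 93 (mod 136)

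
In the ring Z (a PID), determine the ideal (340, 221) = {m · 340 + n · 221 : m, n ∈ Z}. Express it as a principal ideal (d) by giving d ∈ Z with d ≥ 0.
In the PID Z, (a, b) is generated by gcd(a, b). Compute gcd(340, 221) with the extended Euclidean algorithm, tracking rows (r, s, t) with s·340 + t·221 = r:
  row A: (340, 1, 0)   [1·340 + 0·221 = 340]
  row B: (221, 0, 1)   [0·340 + 1·221 = 221]
  340 = 1·221 + 119   → row C = row A − 1·row B = (119, 1, −1)   [check: 1·340 − 1·221 = 119]
  221 = 1·119 + 102   → row D = row B − 1·row C = (102, −1, 2)   [check: −1·340 + 2·221 = 102]
  119 = 1·102 + 17   → row E = row C − 1·row D = (17, 2, −3)   [check: 2·340 − 3·221 = 17]
  102 = 6·17 + 0   → remainder 0, stop. gcd = 17 (last nonzero row E).
So gcd(340, 221) = 17, with Bézout identity 2·340 − 3·221 = 17. Containment (⊇): the Bézout identity exhibits 17 as an element of (340, 221), giving (17) ⊆ (340, 221). Containment (⊆): since 17 | 340 and 17 | 221 (340 = 17·20, 221 = 17·13), every Z-linear combination of 340 and 221 is divisible by 17, so (340, 221) ⊆ (17). Therefore (340, 221) = (17), d = 17.

Final answer: (340, 221) = (17); d = 17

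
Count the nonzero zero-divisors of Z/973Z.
In Z/973Z each nonzero element is either a unit (gcd with 973 is 1) or a zero-divisor (gcd > 1). The number of units is φ(973): factorise 973 = 7 · 139, so φ(973) = (7 − 1) · (139 − 1) = 6 · 138 = 828. The nonzero elements number 973 − 1 = 972. Hence the nonzero zero-divisors number 972 − 828 = 144.

Final answer: Z/973Z has 144 nonzero zero-divisors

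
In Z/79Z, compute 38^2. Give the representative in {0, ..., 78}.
22

Use repeated squaring. Binary(2) = 10. Walk through the bits of the exponent 2 left-to-right: at each bit after the leading one, square the running value, then multiply by 38 if the bit is 1 (always reducing mod 79):
  bit 1 = 1 (leading): start with 38.
  bit 2 = 0: square 38^2 = 1444 ≡ 22 (mod 79).
Final value: 38^2 ≡ 22 (mod 79).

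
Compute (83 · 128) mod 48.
16

Reduce the factors first: 83 ≡ 35, 128 ≡ 32 (mod 48), so 83 · 128 ≡ 35 · 32 (mod 48). 35 · 32 = 1120. Dividing by 48: 1120 = 23·48 + 16. So (83 · 128) mod 48 = 16.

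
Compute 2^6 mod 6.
Use repeated squaring. Binary(6) = 110. Walk through the bits of the exponent 6 left-to-right: at each bit after the leading one, square the running value, then multiply by 2 if the bit is 1 (always reducing mod 6):
  bit 1 = 1 (leading): start with 2.
  bit 2 = 1: square 2^2 = 4; bit is 1, so multiply 4·2 = 8 ≡ 2 (mod 6).
  bit 3 = 0: square 2^2 = 4 (mod 6).
Final value: 2^6 ≡ 4 (mod 6).

Final answer: 4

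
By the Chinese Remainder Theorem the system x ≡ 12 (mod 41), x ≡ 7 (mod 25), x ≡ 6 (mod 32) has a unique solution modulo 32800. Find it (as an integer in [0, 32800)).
x ≡ 6982 (mod 32800); the representative in [0, 32800) is 6982

The moduli 41, 25, 32 are pairwise coprime, so by the CRT there is a unique solution mod 41·25·32 = 32800.
Solve by successive substitution. Start with x ≡ 12 (mod 41).
  Combine with x ≡ 7 (mod 25): write x = 12 + 41·t and require 12 + 41·t ≡ 7 (mod 25), i.e. 41·t ≡ 7 − 12 ≡ 20 (mod 25). Since 41^(−1) ≡ 11 (mod 25) (41 ≡ 16 (mod 25)), t ≡ 11·20 ≡ 20 (mod 25). So x ≡ 12 + 41·20 = 832 (mod 1025).
  Combine with x ≡ 6 (mod 32): write x = 832 + 1025·t and require 832 + 1025·t ≡ 6 (mod 32), i.e. 1025·t ≡ 6 − 832 ≡ 6 (mod 32). Since 1025^(−1) ≡ 1 (mod 32) (1025 ≡ 1 (mod 32)), t ≡ 1·6 ≡ 6 (mod 32). So x ≡ 832 + 1025·6 = 6982 (mod 32800).
Unique solution in [0, 32800): x = 6982.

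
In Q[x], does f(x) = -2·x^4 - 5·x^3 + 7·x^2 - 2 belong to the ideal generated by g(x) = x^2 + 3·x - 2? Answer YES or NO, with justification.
NO

In Q[x] the ideal (g) consists of all multiples of g, so f ∈ (g) iff g | f, i.e. iff the remainder of f on division by g is 0. Divide f by g (g is monic, so eliminate the leading term of the running remainder at each step):
  leading term -2·x^4: subtract (-2·x^2)·g(x) = -2·x^4 - 6·x^3 + 4·x^2, leaving x^3 + 3·x^2 - 2
  leading term x^3: subtract (x)·g(x) = x^3 + 3·x^2 - 2·x, leaving 2·x - 2
The remainder r(x) = 2·x - 2 ≠ 0 (and deg r < deg g), so g ∤ f, i.e. f ∉ (g).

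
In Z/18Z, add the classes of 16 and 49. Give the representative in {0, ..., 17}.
11

Reduce the summands first: 49 ≡ 13 (mod 18), so 16 + 49 ≡ 16 + 13 (mod 18). 16 + 13 = 29; 29 = 1·18 + 11, so (16 + 49) mod 18 = 11.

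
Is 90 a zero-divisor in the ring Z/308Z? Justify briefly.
gcd(90, 308) = 2 > 1, so 90 is not a unit in Z/308Z. In Z/nZ every nonzero non-unit is a zero-divisor: explicitly, take b = 308/gcd = 154 ≠ 0 (mod 308); then 90·154 = 13860 = 45·308, i.e. 90·154 ≡ 0 (mod 308). So 90 is a zero-divisor.

Final answer: YES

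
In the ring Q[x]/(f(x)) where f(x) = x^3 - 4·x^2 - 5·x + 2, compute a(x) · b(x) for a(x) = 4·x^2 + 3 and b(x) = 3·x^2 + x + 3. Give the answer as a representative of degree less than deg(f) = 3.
a · b ≡ 289·x^2 + 239·x - 95 (mod f(x))

First multiply in Q[x] without reducing: a · b = 12·x^4 + 4·x^3 + 21·x^2 + 3·x + 9. Now divide by f(x) = x^3 - 4·x^2 - 5·x + 2, eliminating the leading term at each step:
  leading term 12·x^4: subtract (12·x)·f(x) = 12·x^4 - 48·x^3 - 60·x^2 + 24·x, leaving 52·x^3 + 81·x^2 - 21·x + 9
  leading term 52·x^3: subtract (52)·f(x) = 52·x^3 - 208·x^2 - 260·x + 104, leaving 289·x^2 + 239·x - 95
The degree is now < 3, so this is the remainder. Hence a · b ≡ 289·x^2 + 239·x - 95 in Q[x]/(f).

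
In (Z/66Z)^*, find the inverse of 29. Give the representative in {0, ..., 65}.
29^(−1) ≡ 41 (mod 66)

Apply the extended Euclidean algorithm to (66, 29), tracking rows (r, s, t) with s·66 + t·29 = r. Each division r_prev = q·r_cur + r_new produces the new row as (previous row) − q·(current row):
  row A: (66, 1, 0)   [1·66 + 0·29 = 66]
  row B: (29, 0, 1)   [0·66 + 1·29 = 29]
  66 = 2·29 + 8   → row C = row A − 2·row B = (8, 1, −2)   [check: 1·66 − 2·29 = 8]
  29 = 3·8 + 5   → row D = row B − 3·row C = (5, −3, 7)   [check: −3·66 + 7·29 = 5]
  8 = 1·5 + 3   → row E = row C − 1·row D = (3, 4, −9)   [check: 4·66 − 9·29 = 3]
  5 = 1·3 + 2   → row F = row D − 1·row E = (2, −7, 16)   [check: −7·66 + 16·29 = 2]
  3 = 1·2 + 1   → row G = row E − 1·row F = (1, 11, −25)   [check: 11·66 − 25·29 = 1]
  2 = 2·1 + 0   → remainder 0, stop. gcd = 1 (last nonzero row G).
The gcd is 1, so 29 is invertible mod 66. The last nonzero row gives 11·66 − 25·29 = 1, so t = −25. So 29^(−1) ≡ −25 ≡ 41 (mod 66). Verify: 29 · 41 = 1189 ≡ 1 (mod 66). ✓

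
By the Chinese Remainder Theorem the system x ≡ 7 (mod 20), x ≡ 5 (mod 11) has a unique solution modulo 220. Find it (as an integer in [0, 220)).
The moduli 20, 11 are pairwise coprime, so by the CRT there is a unique solution mod 20·11 = 220.
Solve by successive substitution. Start with x ≡ 7 (mod 20).
  Combine with x ≡ 5 (mod 11): write x = 7 + 20·t and require 7 + 20·t ≡ 5 (mod 11), i.e. 20·t ≡ 5 − 7 ≡ 9 (mod 11). Since 20^(−1) ≡ 5 (mod 11) (20 ≡ 9 (mod 11)), t ≡ 5·9 ≡ 1 (mod 11). So x ≡ 7 + 20·1 = 27 (mod 220).
Unique solution in [0, 220): x = 27.

Final answer: x ≡ 27 (mod 220); the representative in [0, 220) is 27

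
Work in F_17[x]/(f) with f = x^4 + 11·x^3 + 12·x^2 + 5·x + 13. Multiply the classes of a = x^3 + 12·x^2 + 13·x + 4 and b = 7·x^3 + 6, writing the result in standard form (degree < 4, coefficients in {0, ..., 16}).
Multiply as integer polynomials: a · b = 7·x^6 + 84·x^5 + 91·x^4 + 34·x^3 + 72·x^2 + 78·x + 24. Reducing coefficients mod 17: a · b ≡ 7·x^6 + 16·x^5 + 6·x^4 + 4·x^2 + 10·x + 7. Now divide by f(x) = x^4 + 11·x^3 + 12·x^2 + 5·x + 13 in F_17[x], eliminating the leading term at each step:
  leading term 7·x^6: subtract (7·x^2)·f(x) = 7·x^6 + 9·x^5 + 16·x^4 + x^3 + 6·x^2, leaving 7·x^5 + 7·x^4 + 16·x^3 + 15·x^2 + 10·x + 7 (coefficients mod 17)
  leading term 7·x^5: subtract (7·x)·f(x) = 7·x^5 + 9·x^4 + 16·x^3 + x^2 + 6·x, leaving 15·x^4 + 14·x^2 + 4·x + 7 (coefficients mod 17)
  leading term 15·x^4: subtract (15)·f(x) = 15·x^4 + 12·x^3 + 10·x^2 + 7·x + 8, leaving 5·x^3 + 4·x^2 + 14·x + 16 (coefficients mod 17)
The degree is now < 4, so this is the remainder. Hence a · b ≡ 5·x^3 + 4·x^2 + 14·x + 16 in F_17[x]/(f).

Final answer: a · b ≡ 5·x^3 + 4·x^2 + 14·x + 16 (mod f(x))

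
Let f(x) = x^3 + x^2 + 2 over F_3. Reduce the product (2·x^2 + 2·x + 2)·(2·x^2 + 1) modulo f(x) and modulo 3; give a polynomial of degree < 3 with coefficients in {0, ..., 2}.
Multiply as integer polynomials: a · b = 4·x^4 + 4·x^3 + 6·x^2 + 2·x + 2. Reducing coefficients mod 3: a · b ≡ x^4 + x^3 + 2·x + 2. Now divide by f(x) = x^3 + x^2 + 2 in F_3[x], eliminating the leading term at each step:
  leading term x^4: subtract (x)·f(x) = x^4 + x^3 + 2·x, leaving 2 (coefficients mod 3)
The degree is now < 3, so this is the remainder. Hence a · b ≡ 2 in F_3[x]/(f).

Final answer: a · b ≡ 2 (mod f(x))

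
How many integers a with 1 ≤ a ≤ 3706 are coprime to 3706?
The number of a ∈ {1, ..., 3706} with gcd(a, 3706) = 1 is by definition Euler's totient φ(3706). φ is multiplicative, with φ(p^e) = p^e − p^(e−1). Factorise 3706 = 2 · 17 · 109. Then
  φ(3706) = (2 − 1) · (17 − 1) · (109 − 1) = 1 · 16 · 108 = 1728.
So there are 1728 such integers.

Final answer: 1728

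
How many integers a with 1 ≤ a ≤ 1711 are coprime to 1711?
1624

The number of a ∈ {1, ..., 1711} with gcd(a, 1711) = 1 is by definition Euler's totient φ(1711). φ is multiplicative, with φ(p^e) = p^e − p^(e−1). Factorise 1711 = 29 · 59. Then
  φ(1711) = (29 − 1) · (59 − 1) = 28 · 58 = 1624.
So there are 1624 such integers.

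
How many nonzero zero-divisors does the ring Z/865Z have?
In Z/865Z each nonzero element is either a unit (gcd with 865 is 1) or a zero-divisor (gcd > 1). The number of units is φ(865): factorise 865 = 5 · 173, so φ(865) = (5 − 1) · (173 − 1) = 4 · 172 = 688. The nonzero elements number 865 − 1 = 864. Hence the nonzero zero-divisors number 864 − 688 = 176.

Final answer: Z/865Z has 176 nonzero zero-divisors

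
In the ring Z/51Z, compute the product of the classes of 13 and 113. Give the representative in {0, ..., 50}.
Reduce the factors first: 113 ≡ 11 (mod 51), so 13 · 113 ≡ 13 · 11 (mod 51). 13 · 11 = 143. Dividing by 51: 143 = 2·51 + 41. So (13 · 113) mod 51 = 41.

Final answer: 41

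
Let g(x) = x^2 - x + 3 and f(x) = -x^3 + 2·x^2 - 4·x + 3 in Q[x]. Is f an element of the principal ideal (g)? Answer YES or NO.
YES

In Q[x] the ideal (g) consists of all multiples of g, so f ∈ (g) iff g | f, i.e. iff the remainder of f on division by g is 0. Divide f by g (g is monic, so eliminate the leading term of the running remainder at each step):
  leading term -x^3: subtract (-x)·g(x) = -x^3 + x^2 - 3·x, leaving x^2 - x + 3
  leading term x^2: subtract (1)·g(x) = x^2 - x + 3, leaving 0
The remainder is 0, so f(x) = g(x) · h(x) with h(x) = 1 - x. Hence g | f, i.e. f ∈ (g).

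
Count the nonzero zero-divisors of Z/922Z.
Z/922Z has 461 nonzero zero-divisors

In Z/922Z each nonzero element is either a unit (gcd with 922 is 1) or a zero-divisor (gcd > 1). The number of units is φ(922): factorise 922 = 2 · 461, so φ(922) = (2 − 1) · (461 − 1) = 1 · 460 = 460. The nonzero elements number 922 − 1 = 921. Hence the nonzero zero-divisors number 921 − 460 = 461.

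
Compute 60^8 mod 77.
Use repeated squaring. Binary(8) = 1000. Walk through the bits of the exponent 8 left-to-right: at each bit after the leading one, square the running value, then multiply by 60 if the bit is 1 (always reducing mod 77):
  bit 1 = 1 (leading): start with 60.
  bit 2 = 0: square 60^2 = 3600 ≡ 58 (mod 77).
  bit 3 = 0: square 58^2 = 3364 ≡ 53 (mod 77).
  bit 4 = 0: square 53^2 = 2809 ≡ 37 (mod 77).
Final value: 60^8 ≡ 37 (mod 77).

Final answer: 37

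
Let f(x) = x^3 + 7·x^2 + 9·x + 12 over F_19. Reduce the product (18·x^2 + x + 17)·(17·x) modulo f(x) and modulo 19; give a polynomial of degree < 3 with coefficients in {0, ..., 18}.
a · b ≡ 3·x^2 + 5·x + 14 (mod f(x))

Multiply as integer polynomials: a · b = 306·x^3 + 17·x^2 + 289·x. Reducing coefficients mod 19: a · b ≡ 2·x^3 + 17·x^2 + 4·x. Now divide by f(x) = x^3 + 7·x^2 + 9·x + 12 in F_19[x], eliminating the leading term at each step:
  leading term 2·x^3: subtract (2)·f(x) = 2·x^3 + 14·x^2 + 18·x + 5, leaving 3·x^2 + 5·x + 14 (coefficients mod 19)
The degree is now < 3, so this is the remainder. Hence a · b ≡ 3·x^2 + 5·x + 14 in F_19[x]/(f).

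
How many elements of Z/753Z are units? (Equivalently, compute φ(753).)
Z/753Z has φ(753) = 500 units

An element a ∈ Z/753Z is a unit iff gcd(a, 753) = 1, so the number of units is φ(753). φ is multiplicative, with φ(p^e) = p^e − p^(e−1). Factorise 753 = 3 · 251. Then
  φ(753) = (3 − 1) · (251 − 1) = 2 · 250 = 500.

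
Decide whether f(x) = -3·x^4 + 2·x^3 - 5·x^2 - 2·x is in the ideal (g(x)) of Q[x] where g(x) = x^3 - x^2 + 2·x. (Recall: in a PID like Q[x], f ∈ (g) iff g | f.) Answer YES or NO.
In Q[x] the ideal (g) consists of all multiples of g, so f ∈ (g) iff g | f, i.e. iff the remainder of f on division by g is 0. Divide f by g (g is monic, so eliminate the leading term of the running remainder at each step):
  leading term -3·x^4: subtract (-3·x)·g(x) = -3·x^4 + 3·x^3 - 6·x^2, leaving -x^3 + x^2 - 2·x
  leading term -x^3: subtract (-1)·g(x) = -x^3 + x^2 - 2·x, leaving 0
The remainder is 0, so f(x) = g(x) · h(x) with h(x) = -3·x - 1. Hence g | f, i.e. f ∈ (g).

Final answer: YES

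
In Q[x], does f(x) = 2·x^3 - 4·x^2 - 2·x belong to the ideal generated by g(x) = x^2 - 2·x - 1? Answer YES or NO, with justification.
In Q[x] the ideal (g) consists of all multiples of g, so f ∈ (g) iff g | f, i.e. iff the remainder of f on division by g is 0. Divide f by g (g is monic, so eliminate the leading term of the running remainder at each step):
  leading term 2·x^3: subtract (2·x)·g(x) = 2·x^3 - 4·x^2 - 2·x, leaving 0
The remainder is 0, so f(x) = g(x) · h(x) with h(x) = 2·x. Hence g | f, i.e. f ∈ (g).

Final answer: YES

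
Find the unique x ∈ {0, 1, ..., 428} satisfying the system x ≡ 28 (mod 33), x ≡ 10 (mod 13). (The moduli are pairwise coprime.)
The moduli 33, 13 are pairwise coprime, so by the CRT there is a unique solution mod 33·13 = 429.
Solve by successive substitution. Start with x ≡ 28 (mod 33).
  Combine with x ≡ 10 (mod 13): write x = 28 + 33·t and require 28 + 33·t ≡ 10 (mod 13), i.e. 33·t ≡ 10 − 28 ≡ 8 (mod 13). Since 33^(−1) ≡ 2 (mod 13) (33 ≡ 7 (mod 13)), t ≡ 2·8 ≡ 3 (mod 13). So x ≡ 28 + 33·3 = 127 (mod 429).
Unique solution in [0, 429): x = 127.

Final answer: x ≡ 127 (mod 429); the representative in [0, 429) is 127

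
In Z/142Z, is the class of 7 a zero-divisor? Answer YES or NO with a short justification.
NO

gcd(7, 142) = 1, so 7 is a unit in Z/142Z (it has a multiplicative inverse). A unit cannot be a zero-divisor: if 7·b ≡ 0 then multiplying both sides by 7^(−1) gives b ≡ 0. So 7 is not a zero-divisor.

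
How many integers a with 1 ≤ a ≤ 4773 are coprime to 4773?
The number of a ∈ {1, ..., 4773} with gcd(a, 4773) = 1 is by definition Euler's totient φ(4773). φ is multiplicative, with φ(p^e) = p^e − p^(e−1). Factorise 4773 = 3 · 37 · 43. Then
  φ(4773) = (3 − 1) · (37 − 1) · (43 − 1) = 2 · 36 · 42 = 3024.
So there are 3024 such integers.

Final answer: 3024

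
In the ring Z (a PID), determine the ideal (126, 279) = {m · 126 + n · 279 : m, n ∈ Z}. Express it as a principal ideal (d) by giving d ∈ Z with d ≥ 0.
In the PID Z, (a, b) is generated by gcd(a, b). Compute gcd(279, 126) with the extended Euclidean algorithm, tracking rows (r, s, t) with s·279 + t·126 = r:
  row A: (279, 1, 0)   [1·279 + 0·126 = 279]
  row B: (126, 0, 1)   [0·279 + 1·126 = 126]
  279 = 2·126 + 27   → row C = row A − 2·row B = (27, 1, −2)   [check: 1·279 − 2·126 = 27]
  126 = 4·27 + 18   → row D = row B − 4·row C = (18, −4, 9)   [check: −4·279 + 9·126 = 18]
  27 = 1·18 + 9   → row E = row C − 1·row D = (9, 5, −11)   [check: 5·279 − 11·126 = 9]
  18 = 2·9 + 0   → remainder 0, stop. gcd = 9 (last nonzero row E).
So gcd(126, 279) = 9, with Bézout identity 5·279 − 11·126 = 9. Containment (⊇): the Bézout identity exhibits 9 as an element of (126, 279), giving (9) ⊆ (126, 279). Containment (⊆): since 9 | 126 and 9 | 279 (126 = 9·14, 279 = 9·31), every Z-linear combination of 126 and 279 is divisible by 9, so (126, 279) ⊆ (9). Therefore (126, 279) = (9), d = 9.

Final answer: (126, 279) = (9); d = 9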